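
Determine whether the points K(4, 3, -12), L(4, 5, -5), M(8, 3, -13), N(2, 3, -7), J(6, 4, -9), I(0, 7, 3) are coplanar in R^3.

The plane through K, L, M has normal n = KL × KM = (-2, 28, -8) and equation n·P = 172.
Checking the remaining points: n·N = 136, n·J = 172, n·I = 172.
Since n·N = 136 ≠ 172, N is off the plane and the points are not all coplanar.

No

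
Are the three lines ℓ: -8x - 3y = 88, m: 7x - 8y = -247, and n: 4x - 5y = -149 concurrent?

No

Lines aᵢx + bᵢy = cᵢ with pairwise distinct directions are concurrent exactly when det[aᵢ bᵢ cᵢ] = 0.
Here the determinant is -85.
Nonzero, so no common point exists.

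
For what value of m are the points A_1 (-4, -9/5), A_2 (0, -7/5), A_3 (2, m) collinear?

Collinearity: (A_3 − A_1) must be parallel to (A_2 − A_1) = (4, 2/5).
Cross-multiplying the components: (m − (-9/5))·(4) = (6)·(2/5).
Solving gives m = -6/5.

-6/5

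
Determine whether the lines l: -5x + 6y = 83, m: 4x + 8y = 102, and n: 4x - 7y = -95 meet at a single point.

No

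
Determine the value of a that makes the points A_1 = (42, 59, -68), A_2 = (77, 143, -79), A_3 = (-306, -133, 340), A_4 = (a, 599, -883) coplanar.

The points are coplanar iff A_1A_2 · (A_1A_3 × A_1A_4) = 0.
Expanding, this is linear in a: (32160)a + (-25342080) = 0.
So a = 788.

788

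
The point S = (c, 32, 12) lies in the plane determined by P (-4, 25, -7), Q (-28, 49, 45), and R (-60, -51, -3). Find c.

-14

The plane through P, Q, R has equation 4048x − 2816y + 3168z = -108768.
Substituting S: (4048)c + (-52096) = -108768, so c = -14.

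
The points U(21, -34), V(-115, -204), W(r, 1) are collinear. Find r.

The three points are collinear iff det[UV; UW] = 0.
This determinant is linear in r: (170)r + (-8330) = 0, so r = 49.

49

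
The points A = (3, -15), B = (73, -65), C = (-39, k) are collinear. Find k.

15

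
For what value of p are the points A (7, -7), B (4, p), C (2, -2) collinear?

-4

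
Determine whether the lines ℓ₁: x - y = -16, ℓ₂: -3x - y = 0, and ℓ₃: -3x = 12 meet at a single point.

Lines aᵢx + bᵢy = cᵢ with pairwise distinct directions are concurrent exactly when det[aᵢ bᵢ cᵢ] = 0.
Here the determinant is 0.
It vanishes, so the lines are concurrent at (-4, 12).

Yes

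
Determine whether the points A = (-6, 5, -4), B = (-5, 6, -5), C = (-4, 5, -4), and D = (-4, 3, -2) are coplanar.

A normal to the plane through A, B, C is n = AB × AC = (0, -2, -2).
The plane has equation n·P = -2. For D: n·D = -2.
Equal, so D lies in the plane and all four are coplanar.

Yes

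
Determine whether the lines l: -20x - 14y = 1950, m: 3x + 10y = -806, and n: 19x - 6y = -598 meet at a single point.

Yes

Lines aᵢx + bᵢy = cᵢ with pairwise distinct directions are concurrent exactly when det[aᵢ bᵢ cᵢ] = 0.
Here the determinant is 0.
It vanishes, so the lines are concurrent at (-52, -65).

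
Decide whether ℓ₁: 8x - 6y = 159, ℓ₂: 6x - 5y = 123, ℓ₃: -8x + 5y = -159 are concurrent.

The three lines meet at one point iff the augmented coefficient matrix [aᵢ bᵢ cᵢ] has rank < 3, i.e. its determinant vanishes.
Here the determinant is 30.
Nonzero, so no common point exists.

No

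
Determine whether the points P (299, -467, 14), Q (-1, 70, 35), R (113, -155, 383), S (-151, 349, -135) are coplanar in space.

The four points are coplanar iff the 3×3 determinant with rows PQ, PR, PS is zero.
Rows: (-300, 537, 21), (-186, 312, 369), (-450, 816, -149).
Expanding along the first row: (-300)(-347592) − (537)(193764) + (21)(-11376) = -12564.
Nonzero ⇒ not coplanar.

No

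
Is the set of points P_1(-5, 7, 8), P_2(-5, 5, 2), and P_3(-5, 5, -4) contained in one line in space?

No

P_1P_2 = (0, -2, -6), P_1P_3 = (0, -2, -12).
P_1P_2 × P_1P_3 = (12, 0, 0).
The cross product is nonzero, so the points do not lie on one line.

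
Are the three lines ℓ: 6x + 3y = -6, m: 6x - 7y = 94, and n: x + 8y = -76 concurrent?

Lines aᵢx + bᵢy = cᵢ with pairwise distinct directions are concurrent exactly when det[aᵢ bᵢ cᵢ] = 0.
Here the determinant is 0.
It vanishes, so the lines are concurrent at (4, -10).

Yes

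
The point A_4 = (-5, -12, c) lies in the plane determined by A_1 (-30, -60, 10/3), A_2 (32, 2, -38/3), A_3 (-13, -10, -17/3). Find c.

A normal to the plane is n = A_1A_2 × A_1A_3 = (242, 286, 2046).
A_4 lies in the plane iff n · A_1A_4 = 0.
This gives (2046)c + (12958) = 0, so c = -19/3.

-19/3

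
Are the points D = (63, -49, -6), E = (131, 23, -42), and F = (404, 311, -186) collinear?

DE = (68, 72, -36), DF = (341, 360, -180).
DE × DF = (0, -36, -72).
The cross product is nonzero, so the points do not lie on one line.

No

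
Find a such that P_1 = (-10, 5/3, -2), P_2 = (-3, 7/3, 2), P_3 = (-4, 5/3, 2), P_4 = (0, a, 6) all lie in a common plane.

1/3

Normal to plane P_1P_2P_3: n = (8/3, -4, -4); plane equation n·P = -76/3.
Requiring n·P_4 = -76/3: (-4)a + (-24) = -76/3.
So a = 1/3.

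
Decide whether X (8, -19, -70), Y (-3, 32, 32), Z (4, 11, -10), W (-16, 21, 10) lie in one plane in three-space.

Yes

With X as base: XY = (-11, 51, 102), XZ = (-4, 30, 60), XW = (-24, 40, 80).
XZ × XW = (0, -1120, 560).
XY · (XZ × XW) = 0.
The scalar triple product vanishes, so the four points are coplanar.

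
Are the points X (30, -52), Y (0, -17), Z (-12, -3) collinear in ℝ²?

XY = (-30, 35), XZ = (-42, 49).
Twice the signed area of △XYZ is (-30)(49) − (35)(-42) = 0.
The triangle is degenerate (zero area), so the points are collinear.

Yes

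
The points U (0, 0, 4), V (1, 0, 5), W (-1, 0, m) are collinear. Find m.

3

Direction UV = (1, 0, 1). From the x-coordinate of W, the parameter along the line is τ = (-1 − 0)/1 = -1.
Then m = 4 + (-1)·(1) = 3.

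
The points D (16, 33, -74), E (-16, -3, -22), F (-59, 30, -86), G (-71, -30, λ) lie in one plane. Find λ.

The points are coplanar iff DE · (DF × DG) = 0.
Expanding, this is linear in λ: (-2604)λ + (26040) = 0.
So λ = 10.

10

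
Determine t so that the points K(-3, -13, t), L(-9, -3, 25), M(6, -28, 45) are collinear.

Direction LM = (15, -25, 20). From the x-coordinate of K, the parameter along the line is τ = (-3 − (-9))/15 = 2/5.
Then t = 25 + 2/5·(20) = 33.

33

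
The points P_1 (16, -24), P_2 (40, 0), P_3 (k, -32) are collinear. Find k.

Collinearity: (P_3 − P_1) must be parallel to (P_2 − P_1) = (24, 24).
Cross-multiplying the components: (k − 16)·(24) = (-8)·(24).
Solving gives k = 8.

8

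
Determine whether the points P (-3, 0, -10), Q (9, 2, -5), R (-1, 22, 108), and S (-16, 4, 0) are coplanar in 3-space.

A normal to the plane through P, Q, R is n = PQ × PR = (126, -1406, 260).
The plane has equation n·X = -2978. For S: n·S = -7640.
-7640 ≠ -2978, so S is off the plane.

No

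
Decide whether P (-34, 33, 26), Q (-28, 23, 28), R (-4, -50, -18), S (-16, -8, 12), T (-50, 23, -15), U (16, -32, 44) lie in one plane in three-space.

No

The plane through P, Q, R has normal n = PQ × PR = (606, 324, -198) and equation n·X = -15060.
Checking the remaining points: n·S = -14664, n·T = -19878, n·U = -9384.
Since n·S = -14664 ≠ -15060, S is off the plane and the points are not all coplanar.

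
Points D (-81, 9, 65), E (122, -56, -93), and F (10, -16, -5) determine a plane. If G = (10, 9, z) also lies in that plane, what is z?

0

Coplanarity requires DE · (DF × DG) = 0.
DE = (203, -65, -158), DF = (91, -25, -70); the triple product is linear in z with coefficient 840 and constant term 0.
Setting it to zero: z = 0.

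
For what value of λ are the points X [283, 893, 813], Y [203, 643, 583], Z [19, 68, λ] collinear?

54

Direction XY = (-80, -250, -230). From the x-coordinate of Z, the parameter along the line is τ = (19 − 283)/(-80) = 33/10.
Then λ = 813 + 33/10·(-230) = 54.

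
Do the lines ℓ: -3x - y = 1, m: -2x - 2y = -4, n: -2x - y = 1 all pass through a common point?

No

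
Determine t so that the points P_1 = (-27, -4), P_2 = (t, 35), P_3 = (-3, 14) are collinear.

25

The three points are collinear iff det[P_1P_2; P_1P_3] = 0.
This determinant is linear in t: (18)t + (-450) = 0, so t = 25.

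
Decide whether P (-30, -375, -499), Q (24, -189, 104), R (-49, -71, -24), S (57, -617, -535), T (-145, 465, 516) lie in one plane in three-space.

Yes

The plane through P, Q, R has normal n = PQ × PR = (-94962, -37107, 19950) and equation n·X = 6808935.
Checking the remaining points: n·S = 6808935, n·T = 6808935.
All equal 6808935, so all 5 points lie in one plane.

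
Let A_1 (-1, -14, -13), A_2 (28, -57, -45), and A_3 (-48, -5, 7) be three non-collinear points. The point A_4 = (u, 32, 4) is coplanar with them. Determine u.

21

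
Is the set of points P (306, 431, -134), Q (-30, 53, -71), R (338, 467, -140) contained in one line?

Yes

PQ = (-336, -378, 63), PR = (32, 36, -6).
Each component of PR is -2/21 times the corresponding component of PQ, so PR = -2/21·PQ and the points are collinear.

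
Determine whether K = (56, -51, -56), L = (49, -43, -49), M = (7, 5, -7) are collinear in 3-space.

Yes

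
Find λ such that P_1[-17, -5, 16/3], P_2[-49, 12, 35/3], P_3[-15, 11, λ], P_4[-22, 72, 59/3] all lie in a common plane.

Normal to plane P_1P_2P_4: n = (-244, 427, -2379); plane equation n·P = -10675.
Requiring n·P_3 = -10675: (-2379)λ + (8357) = -10675.
So λ = 8.

8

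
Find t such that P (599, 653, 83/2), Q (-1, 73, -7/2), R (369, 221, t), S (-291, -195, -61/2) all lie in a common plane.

Coplanarity ⇔ det[PQ; PR; PS] = 0.
Expanding, this is linear in t: (7400)t + (-839900) = 0.
So t = 227/2.

227/2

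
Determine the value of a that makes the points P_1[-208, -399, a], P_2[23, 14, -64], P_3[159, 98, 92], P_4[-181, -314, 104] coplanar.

209

The points are coplanar iff P_1P_2 · (P_1P_3 × P_1P_4) = 0.
Expanding, this is linear in a: (27472)a + (-5741648) = 0.
So a = 209.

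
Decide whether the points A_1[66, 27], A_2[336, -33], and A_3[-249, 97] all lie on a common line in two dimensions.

A_1A_2 = (270, -60), A_1A_3 = (-315, 70).
det[A_1A_2; A_1A_3] = (270)(70) − (-60)(-315) = 0.
The determinant is zero, so the points are collinear.

Yes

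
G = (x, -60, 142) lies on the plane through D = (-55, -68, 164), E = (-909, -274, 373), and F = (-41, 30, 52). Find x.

-455

The plane through D, E, F has equation 2590x − 92722y − 80808z = -7089866.
Substituting G: (2590)x + (-5911416) = -7089866, so x = -455.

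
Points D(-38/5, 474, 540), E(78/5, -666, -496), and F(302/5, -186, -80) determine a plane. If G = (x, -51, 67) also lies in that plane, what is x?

-8

A normal to the plane is n = DE × DF = (23040, -56064, 62208).
G lies in the plane iff n · DG = 0.
This gives (23040)x + (184320) = 0, so x = -8.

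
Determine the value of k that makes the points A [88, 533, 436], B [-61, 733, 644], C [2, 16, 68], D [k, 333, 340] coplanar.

Normal to plane ABC: n = (33936, -72720, 94233); plane equation n·P = 5312196.
Requiring n·D = 5312196: (33936)k + (7823460) = 5312196.
So k = -74.

-74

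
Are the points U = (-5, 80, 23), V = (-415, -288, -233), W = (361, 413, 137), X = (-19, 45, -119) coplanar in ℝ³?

With U as base: UV = (-410, -368, -256), UW = (366, 333, 114), UX = (-14, -35, -142).
UW × UX = (-43296, 50376, -8148).
UV · (UW × UX) = 1298880.
Since 1298880 ≠ 0, the four points are not coplanar.

No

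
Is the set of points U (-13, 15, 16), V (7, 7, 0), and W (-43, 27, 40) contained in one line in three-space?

Yes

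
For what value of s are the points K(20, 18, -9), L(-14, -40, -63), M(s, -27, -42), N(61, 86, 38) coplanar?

-7

Normal to plane KLN: n = (946, -616, 66); plane equation n·P = 7238.
Requiring n·M = 7238: (946)s + (13860) = 7238.
So s = -7.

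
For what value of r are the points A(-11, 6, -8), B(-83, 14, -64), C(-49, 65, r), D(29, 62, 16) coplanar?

Normal to plane ABD: n = (3328, -512, -4352); plane equation n·P = -4864.
Requiring n·C = -4864: (-4352)r + (-196352) = -4864.
So r = -44.

-44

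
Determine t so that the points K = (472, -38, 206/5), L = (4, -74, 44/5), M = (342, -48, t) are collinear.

161/5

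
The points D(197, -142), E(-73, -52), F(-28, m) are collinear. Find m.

-67

Collinearity: (F − D) must be parallel to (E − D) = (-270, 90).
Cross-multiplying the components: (m − (-142))·(-270) = (-225)·(90).
Solving gives m = -67.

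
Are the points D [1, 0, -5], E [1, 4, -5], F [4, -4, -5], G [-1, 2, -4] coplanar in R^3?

With D as base: DE = (0, 4, 0), DF = (3, -4, 0), DG = (-2, 2, 1).
DF × DG = (-4, -3, -2).
DE · (DF × DG) = -12.
Since -12 ≠ 0, the four points are not coplanar.

No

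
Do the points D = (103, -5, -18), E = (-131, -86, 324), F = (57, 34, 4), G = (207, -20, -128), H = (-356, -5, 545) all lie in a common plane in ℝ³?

No

The plane through D, E, F has normal n = DE × DF = (-15120, -10584, -12852) and equation n·P = -1273104.
Checking the remaining points: n·G = -1273104, n·H = -1568700.
Since n·H = -1568700 ≠ -1273104, H is off the plane and the points are not all coplanar.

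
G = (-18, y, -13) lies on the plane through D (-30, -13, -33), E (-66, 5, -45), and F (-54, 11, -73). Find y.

Coplanarity requires DE · (DF × DG) = 0.
DE = (-36, 18, -12), DF = (-24, 24, -40); the triple product is linear in y with coefficient -1152 and constant term -28800.
Setting it to zero: y = -25.

-25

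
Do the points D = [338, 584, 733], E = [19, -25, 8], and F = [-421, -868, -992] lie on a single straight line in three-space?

DE = (-319, -609, -725), DF = (-759, -1452, -1725).
DE × DF = (-2175, 0, 957).
The cross product is nonzero, so the points do not lie on one line.

No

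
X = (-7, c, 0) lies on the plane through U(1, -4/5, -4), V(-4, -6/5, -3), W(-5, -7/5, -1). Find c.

The plane through U, V, W has equation −(3/5)x + 9y + (3/5)z = -51/5.
Substituting X: (9)c + (21/5) = -51/5, so c = -8/5.

-8/5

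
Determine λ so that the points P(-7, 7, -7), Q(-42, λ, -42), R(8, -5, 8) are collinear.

Collinearity requires PQ × PR = 0; each component is linear in λ.
The x-component gives (15)λ + (-525) = 0, so λ = 35.
The remaining components then also vanish.

35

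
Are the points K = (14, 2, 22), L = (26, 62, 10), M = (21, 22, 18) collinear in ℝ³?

No

KL = (12, 60, -12), KM = (7, 20, -4).
Comparing components 3 and 1: (-12)(7) − (12)(-4) = -36 ≠ 0, so KL and KM are not parallel and the points are not collinear.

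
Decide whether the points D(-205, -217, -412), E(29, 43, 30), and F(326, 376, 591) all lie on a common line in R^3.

No

DE = (234, 260, 442), DF = (531, 593, 1003).
Comparing components 2 and 3: (260)(1003) − (442)(593) = -1326 ≠ 0, so DE and DF are not parallel and the points are not collinear.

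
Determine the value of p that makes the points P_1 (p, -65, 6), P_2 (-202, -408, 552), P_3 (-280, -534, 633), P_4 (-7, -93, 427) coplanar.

The points are coplanar iff P_1P_2 · (P_1P_3 × P_1P_4) = 0.
Expanding, this is linear in p: (9765)p + (-100905) = 0.
So p = 31/3.

31/3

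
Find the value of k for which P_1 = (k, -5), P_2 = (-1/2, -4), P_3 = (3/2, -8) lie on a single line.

Collinearity: (P_1 − P_2) must be parallel to (P_3 − P_2) = (2, -4).
Cross-multiplying the components: (k − (-1/2))·(-4) = (-1)·(2).
Solving gives k = 0.

0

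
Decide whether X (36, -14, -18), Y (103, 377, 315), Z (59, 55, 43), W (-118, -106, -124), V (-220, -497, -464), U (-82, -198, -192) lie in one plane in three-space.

Yes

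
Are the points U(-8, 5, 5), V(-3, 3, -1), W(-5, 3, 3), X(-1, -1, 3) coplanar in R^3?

Yes

The four points are coplanar iff the 3×3 determinant with rows UV, UW, UX is zero.
Rows: (5, -2, -6), (3, -2, -2), (7, -6, -2).
Expanding along the first row: (5)(-8) − (-2)(8) + (-6)(-4) = 0.
Zero determinant ⇒ coplanar.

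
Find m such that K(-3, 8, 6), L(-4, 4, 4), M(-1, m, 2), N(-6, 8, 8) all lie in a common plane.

The points are coplanar iff KL · (KM × KN) = 0.
Expanding, this is linear in m: (-8)m + (32) = 0.
So m = 4.

4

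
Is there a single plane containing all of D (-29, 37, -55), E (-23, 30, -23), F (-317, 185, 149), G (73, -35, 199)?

No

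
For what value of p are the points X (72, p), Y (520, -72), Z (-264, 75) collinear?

12

The three points are collinear iff det[XY; XZ] = 0.
This determinant is linear in p: (-784)p + (9408) = 0, so p = 12.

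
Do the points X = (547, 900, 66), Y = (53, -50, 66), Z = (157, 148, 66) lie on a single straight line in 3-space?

No

XY = (-494, -950, 0), XZ = (-390, -752, 0).
XY × XZ = (0, 0, 988).
The cross product is nonzero, so the points do not lie on one line.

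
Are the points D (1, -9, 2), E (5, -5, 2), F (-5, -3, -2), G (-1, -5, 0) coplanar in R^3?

A normal to the plane through D, E, F is n = DE × DF = (-16, 16, 48).
The plane has equation n·P = -64. For G: n·G = -64.
Equal, so G lies in the plane and all four are coplanar.

Yes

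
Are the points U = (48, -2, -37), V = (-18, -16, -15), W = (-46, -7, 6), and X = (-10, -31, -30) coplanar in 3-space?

With U as base: UV = (-66, -14, 22), UW = (-94, -5, 43), UX = (-58, -29, 7).
UW × UX = (1212, -1836, 2436).
UV · (UW × UX) = -696.
Since -696 ≠ 0, the four points are not coplanar.

No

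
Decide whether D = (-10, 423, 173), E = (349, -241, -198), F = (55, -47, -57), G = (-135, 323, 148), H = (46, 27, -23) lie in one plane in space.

No

The plane through D, E, F has normal n = DE × DF = (-21650, 58455, -125570) and equation n·P = 3219355.
Checking the remaining points: n·G = 3219355, n·H = 3470495.
Since n·H = 3470495 ≠ 3219355, H is off the plane and the points are not all coplanar.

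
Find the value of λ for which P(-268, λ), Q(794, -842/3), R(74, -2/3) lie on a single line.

The three points are collinear iff det[PQ; PR] = 0.
This determinant is linear in λ: (-720)λ + (95280) = 0, so λ = 397/3.

397/3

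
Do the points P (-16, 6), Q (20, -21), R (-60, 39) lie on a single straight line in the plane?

Yes

PQ = (36, -27), PR = (-44, 33).
Checking proportionality: PR = -11/9·PQ, so the vectors are parallel and the points are collinear.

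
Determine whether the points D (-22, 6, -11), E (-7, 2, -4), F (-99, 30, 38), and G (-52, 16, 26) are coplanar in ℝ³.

With D as base: DE = (15, -4, 7), DF = (-77, 24, 49), DG = (-30, 10, 37).
DF × DG = (398, 1379, -50).
DE · (DF × DG) = 104.
Since 104 ≠ 0, the four points are not coplanar.

No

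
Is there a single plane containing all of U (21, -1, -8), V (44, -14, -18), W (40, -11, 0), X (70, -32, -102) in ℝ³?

Yes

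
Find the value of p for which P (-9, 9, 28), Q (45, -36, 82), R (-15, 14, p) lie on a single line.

22

Collinearity requires PQ × PR = 0; each component is linear in p.
The x-component gives (-45)p + (990) = 0, so p = 22.
The remaining components then also vanish.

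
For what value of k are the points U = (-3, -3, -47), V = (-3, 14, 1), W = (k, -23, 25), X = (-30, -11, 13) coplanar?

-45

Normal to plane UVX: n = (1404, -1296, 459); plane equation n·P = -21897.
Requiring n·W = -21897: (1404)k + (41283) = -21897.
So k = -45.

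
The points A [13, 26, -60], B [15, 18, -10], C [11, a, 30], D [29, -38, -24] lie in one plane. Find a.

34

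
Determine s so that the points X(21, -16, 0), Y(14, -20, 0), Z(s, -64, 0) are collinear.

-63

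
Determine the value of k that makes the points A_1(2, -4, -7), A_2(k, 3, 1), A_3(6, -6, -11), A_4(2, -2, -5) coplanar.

0

Coplanarity ⇔ det[A_1A_2; A_1A_3; A_1A_4] = 0.
Expanding, this is linear in k: (4)k + (0) = 0.
So k = 0.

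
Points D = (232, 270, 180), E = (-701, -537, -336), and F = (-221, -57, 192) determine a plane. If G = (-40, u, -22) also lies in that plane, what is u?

22

The plane through D, E, F has equation −178416x + 244944y − 60480z = 13855968.
Substituting G: (244944)u + (8467200) = 13855968, so u = 22.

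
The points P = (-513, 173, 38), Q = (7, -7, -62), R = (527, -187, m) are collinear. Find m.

-162

Collinearity requires PQ × PR = 0; each component is linear in m.
The x-component gives (-180)m + (-29160) = 0, so m = -162.
The remaining components then also vanish.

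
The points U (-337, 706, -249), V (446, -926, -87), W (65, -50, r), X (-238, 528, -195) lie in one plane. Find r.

-69

The points are coplanar iff UV · (UW × UX) = 0.
Expanding, this is linear in r: (-22194)r + (-1531386) = 0.
So r = -69.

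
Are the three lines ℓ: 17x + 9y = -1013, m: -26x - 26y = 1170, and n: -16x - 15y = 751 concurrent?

The three lines meet at one point iff the augmented coefficient matrix [aᵢ bᵢ cᵢ] has rank < 3, i.e. its determinant vanishes.
Here the determinant is 0.
It vanishes, so the lines are concurrent at (-76, 31).

Yes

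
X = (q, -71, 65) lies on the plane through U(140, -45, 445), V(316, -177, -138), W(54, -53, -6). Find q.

113

Coplanarity requires UV · (UW × UX) = 0.
UV = (176, -132, -583), UW = (-86, -8, -451); the triple product is linear in q with coefficient 54868 and constant term -6200084.
Setting it to zero: q = 113.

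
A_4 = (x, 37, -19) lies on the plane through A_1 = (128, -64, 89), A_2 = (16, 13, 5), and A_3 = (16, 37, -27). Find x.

-32

Coplanarity requires A_1A_2 · (A_1A_3 × A_1A_4) = 0.
A_1A_2 = (-112, 77, -84), A_1A_3 = (-112, 101, -116); the triple product is linear in x with coefficient -448 and constant term -14336.
Setting it to zero: x = -32.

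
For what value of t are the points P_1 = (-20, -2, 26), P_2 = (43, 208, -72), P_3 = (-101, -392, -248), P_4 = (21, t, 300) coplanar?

236

Coplanarity ⇔ det[P_1P_2; P_1P_3; P_1P_4] = 0.
Expanding, this is linear in t: (25200)t + (-5947200) = 0.
So t = 236.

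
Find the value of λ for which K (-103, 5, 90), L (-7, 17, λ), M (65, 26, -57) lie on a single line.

6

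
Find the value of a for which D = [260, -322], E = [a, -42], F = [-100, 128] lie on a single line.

36

Collinearity: (E − D) must be parallel to (F − D) = (-360, 450).
Cross-multiplying the components: (a − 260)·(450) = (280)·(-360).
Solving gives a = 36.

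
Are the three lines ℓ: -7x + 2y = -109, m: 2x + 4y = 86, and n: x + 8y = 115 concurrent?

Yes

The three lines meet at one point iff the augmented coefficient matrix [aᵢ bᵢ cᵢ] has rank < 3, i.e. its determinant vanishes.
Here the determinant is 0.
It vanishes, so the lines are concurrent at (19, 12).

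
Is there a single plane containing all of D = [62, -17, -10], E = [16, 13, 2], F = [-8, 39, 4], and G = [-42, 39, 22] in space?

Yes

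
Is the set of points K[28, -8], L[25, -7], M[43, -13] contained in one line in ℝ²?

KL = (-3, 1), KM = (15, -5).
det[KL; KM] = (-3)(-5) − (1)(15) = 0.
The determinant is zero, so the points are collinear.

Yes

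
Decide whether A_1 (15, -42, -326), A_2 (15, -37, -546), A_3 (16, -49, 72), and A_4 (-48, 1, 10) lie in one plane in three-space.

With A_1 as base: A_1A_2 = (0, 5, -220), A_1A_3 = (1, -7, 398), A_1A_4 = (-63, 43, 336).
A_1A_3 × A_1A_4 = (-19466, -25410, -398).
A_1A_2 · (A_1A_3 × A_1A_4) = -39490.
Since -39490 ≠ 0, the four points are not coplanar.

No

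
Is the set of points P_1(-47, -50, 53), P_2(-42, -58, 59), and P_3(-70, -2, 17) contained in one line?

P_1P_2 = (5, -8, 6), P_1P_3 = (-23, 48, -36).
P_1P_2 × P_1P_3 = (0, 42, 56).
The cross product is nonzero, so the points do not lie on one line.

No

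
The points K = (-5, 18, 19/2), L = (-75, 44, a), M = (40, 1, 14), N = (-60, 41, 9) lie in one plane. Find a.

3/2

Normal to plane KMN: n = (-95, -225, 100); plane equation n·P = -2625.
Requiring n·L = -2625: (100)a + (-2775) = -2625.
So a = 3/2.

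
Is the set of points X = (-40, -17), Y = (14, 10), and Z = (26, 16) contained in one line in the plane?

Yes

XY = (54, 27), XZ = (66, 33).
det[XY; XZ] = (54)(33) − (27)(66) = 0.
The determinant is zero, so the points are collinear.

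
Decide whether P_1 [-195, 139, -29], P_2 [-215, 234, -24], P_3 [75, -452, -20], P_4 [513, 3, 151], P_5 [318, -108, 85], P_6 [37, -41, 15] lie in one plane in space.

Yes

The plane through P_1, P_2, P_3 has normal n = P_1P_2 × P_1P_3 = (3810, 1530, -13830) and equation n·P = -129210.
Checking the remaining points: n·P_4 = -129210, n·P_5 = -129210, n·P_6 = -129210.
All equal -129210, so all 6 points lie in one plane.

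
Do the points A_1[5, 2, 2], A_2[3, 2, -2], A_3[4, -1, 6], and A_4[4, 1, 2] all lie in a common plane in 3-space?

With A_1 as base: A_1A_2 = (-2, 0, -4), A_1A_3 = (-1, -3, 4), A_1A_4 = (-1, -1, 0).
A_1A_3 × A_1A_4 = (4, -4, -2).
A_1A_2 · (A_1A_3 × A_1A_4) = 0.
The scalar triple product vanishes, so the four points are coplanar.

Yes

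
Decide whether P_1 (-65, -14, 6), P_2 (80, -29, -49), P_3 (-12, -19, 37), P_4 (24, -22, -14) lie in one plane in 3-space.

No

A normal to the plane through P_1, P_2, P_3 is n = P_1P_2 × P_1P_3 = (-740, -7410, 70).
The plane has equation n·P = 152260. For P_4: n·P_4 = 144280.
144280 ≠ 152260, so P_4 is off the plane.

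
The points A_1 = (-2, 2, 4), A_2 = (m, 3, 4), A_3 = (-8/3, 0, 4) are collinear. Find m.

Collinearity requires A_1A_2 × A_1A_3 = 0; each component is linear in m.
The z-component gives (-2)m + (-10/3) = 0, so m = -5/3.
The remaining components then also vanish.

-5/3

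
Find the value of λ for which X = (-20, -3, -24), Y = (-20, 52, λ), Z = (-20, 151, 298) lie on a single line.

91

Collinearity requires XY × XZ = 0; each component is linear in λ.
The x-component gives (-154)λ + (14014) = 0, so λ = 91.
The remaining components then also vanish.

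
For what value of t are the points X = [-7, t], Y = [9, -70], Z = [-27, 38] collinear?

Collinearity: (X − Y) must be parallel to (Z − Y) = (-36, 108).
Cross-multiplying the components: (t − (-70))·(-36) = (-16)·(108).
Solving gives t = -22.

-22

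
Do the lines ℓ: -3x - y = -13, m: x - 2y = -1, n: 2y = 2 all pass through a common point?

No

Intersecting ℓ and m: solving the 2×2 system gives (x, y) = (25/7, 16/7).
Substitute into n: (0)(25/7) + (2)(16/7) = 32/7.
But n requires 2 ≠ 32/7, so the three lines have no common point.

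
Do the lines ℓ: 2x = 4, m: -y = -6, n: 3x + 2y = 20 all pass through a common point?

No

Intersecting ℓ and m: solving the 2×2 system gives (x, y) = (2, 6).
Substitute into n: (3)(2) + (2)(6) = 18.
But n requires 20 ≠ 18, so the three lines have no common point.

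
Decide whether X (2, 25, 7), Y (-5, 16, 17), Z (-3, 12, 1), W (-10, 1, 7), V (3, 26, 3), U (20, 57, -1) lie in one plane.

The plane through X, Y, Z has normal n = XY × XZ = (184, -92, 46) and equation n·P = -1610.
Checking the remaining points: n·W = -1610, n·V = -1702, n·U = -1610.
Since n·V = -1702 ≠ -1610, V is off the plane and the points are not all coplanar.

No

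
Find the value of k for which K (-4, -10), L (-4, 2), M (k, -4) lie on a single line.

Collinearity: (M − K) must be parallel to (L − K) = (0, 12).
Cross-multiplying the components: (k − (-4))·(12) = (6)·(0).
Solving gives k = -4.

-4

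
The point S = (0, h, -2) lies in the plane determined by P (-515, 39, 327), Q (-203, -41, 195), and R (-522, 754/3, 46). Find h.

Coplanarity requires PQ · (PR × PS) = 0.
PQ = (312, -80, -132), PR = (-7, 637/3, -281); the triple product is linear in h with coefficient 88596 and constant term 945024.
Setting it to zero: h = -32/3.

-32/3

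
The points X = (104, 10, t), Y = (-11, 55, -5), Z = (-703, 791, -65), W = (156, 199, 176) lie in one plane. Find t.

45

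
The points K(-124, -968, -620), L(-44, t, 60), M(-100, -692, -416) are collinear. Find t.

-48

Collinearity requires KL × KM = 0; each component is linear in t.
The x-component gives (204)t + (9792) = 0, so t = -48.
The remaining components then also vanish.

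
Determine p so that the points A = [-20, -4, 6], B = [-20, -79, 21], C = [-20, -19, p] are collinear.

9

Collinearity requires AB × AC = 0; each component is linear in p.
The x-component gives (-75)p + (675) = 0, so p = 9.
The remaining components then also vanish.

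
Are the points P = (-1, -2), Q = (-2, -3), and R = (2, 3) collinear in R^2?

No

PQ = (-1, -1), PR = (3, 5).
Twice the signed area of △PQR is (-1)(5) − (-1)(3) = -2.
The area is nonzero, so the three points are not collinear.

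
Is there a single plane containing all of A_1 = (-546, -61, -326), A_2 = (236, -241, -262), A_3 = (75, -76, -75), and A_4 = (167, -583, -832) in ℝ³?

No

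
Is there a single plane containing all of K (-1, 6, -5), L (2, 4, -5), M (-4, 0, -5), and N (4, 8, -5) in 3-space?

Yes

The four points are coplanar iff the 3×3 determinant with rows KL, KM, KN is zero.
Rows: (3, -2, 0), (-3, -6, 0), (5, 2, 0).
Expanding along the first row: (3)(0) − (-2)(0) + (0)(24) = 0.
Zero determinant ⇒ coplanar.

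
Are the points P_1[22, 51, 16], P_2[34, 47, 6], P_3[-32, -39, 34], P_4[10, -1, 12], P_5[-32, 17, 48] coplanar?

Yes

The plane through P_1, P_2, P_3 has normal n = P_1P_2 × P_1P_3 = (-972, 324, -1296) and equation n·P = -25596.
Checking the remaining points: n·P_4 = -25596, n·P_5 = -25596.
All equal -25596, so all 5 points lie in one plane.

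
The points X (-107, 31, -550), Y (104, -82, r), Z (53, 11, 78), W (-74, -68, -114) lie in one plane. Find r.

Coplanarity ⇔ det[XY; XZ; XW] = 0.
Expanding, this is linear in r: (-15180)r + (8470440) = 0.
So r = 558.

558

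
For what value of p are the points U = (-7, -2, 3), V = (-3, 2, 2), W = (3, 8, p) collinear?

1/2

Direction UV = (4, 4, -1). From the x-coordinate of W, the parameter along the line is τ = (3 − (-7))/4 = 5/2.
Then p = 3 + 5/2·(-1) = 1/2.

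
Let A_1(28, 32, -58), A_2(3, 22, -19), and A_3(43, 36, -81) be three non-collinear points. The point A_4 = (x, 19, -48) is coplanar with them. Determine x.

23

Coplanarity requires A_1A_2 · (A_1A_3 × A_1A_4) = 0.
A_1A_2 = (-25, -10, 39), A_1A_3 = (15, 4, -23); the triple product is linear in x with coefficient 74 and constant term -1702.
Setting it to zero: x = 23.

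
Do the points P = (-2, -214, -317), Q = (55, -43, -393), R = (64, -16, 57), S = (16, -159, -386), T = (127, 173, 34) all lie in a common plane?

The plane through P, Q, R has normal n = PQ × PR = (79002, -26334, 0) and equation n·X = 5477472.
Checking the remaining points: n·S = 5451138, n·T = 5477472.
Since n·S = 5451138 ≠ 5477472, S is off the plane and the points are not all coplanar.

No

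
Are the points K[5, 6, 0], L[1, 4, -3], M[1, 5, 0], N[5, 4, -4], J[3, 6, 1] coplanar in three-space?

The plane through K, L, M has normal n = KL × KM = (-3, 12, -4) and equation n·P = 57.
Checking the remaining points: n·N = 49, n·J = 59.
Since n·N = 49 ≠ 57, N is off the plane and the points are not all coplanar.

No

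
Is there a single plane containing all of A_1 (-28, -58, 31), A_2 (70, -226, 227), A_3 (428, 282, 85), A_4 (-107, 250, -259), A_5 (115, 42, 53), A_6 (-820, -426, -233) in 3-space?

Yes

The plane through A_1, A_2, A_3 has normal n = A_1A_2 × A_1A_3 = (-75712, 84084, 109928) and equation n·P = 650832.
Checking the remaining points: n·A_4 = 650832, n·A_5 = 650832, n·A_6 = 650832.
All equal 650832, so all 6 points lie in one plane.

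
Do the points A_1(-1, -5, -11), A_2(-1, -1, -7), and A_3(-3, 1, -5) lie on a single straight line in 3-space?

A_1A_2 = (0, 4, 4), A_1A_3 = (-2, 6, 6).
A_1A_2 × A_1A_3 = (0, -8, 8).
The cross product is nonzero, so the points do not lie on one line.

No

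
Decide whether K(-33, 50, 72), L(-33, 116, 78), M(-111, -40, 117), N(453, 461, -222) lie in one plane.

With K as base: KL = (0, 66, 6), KM = (-78, -90, 45), KN = (486, 411, -294).
KM × KN = (7965, -1062, 11682).
KL · (KM × KN) = 0.
The scalar triple product vanishes, so the four points are coplanar.

Yes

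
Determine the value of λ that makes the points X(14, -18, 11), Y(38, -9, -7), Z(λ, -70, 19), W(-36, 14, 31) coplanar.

30

Normal to plane XYW: n = (756, 420, 1218); plane equation n·P = 16422.
Requiring n·Z = 16422: (756)λ + (-6258) = 16422.
So λ = 30.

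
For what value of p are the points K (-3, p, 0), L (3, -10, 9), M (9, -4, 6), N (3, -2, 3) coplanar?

Coplanarity ⇔ det[KL; KM; KN] = 0.
Expanding, this is linear in p: (-36)p + (0) = 0.
So p = 0.

0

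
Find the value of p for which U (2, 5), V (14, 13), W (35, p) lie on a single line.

27

Collinearity: (W − U) must be parallel to (V − U) = (12, 8).
Cross-multiplying the components: (p − 5)·(12) = (33)·(8).
Solving gives p = 27.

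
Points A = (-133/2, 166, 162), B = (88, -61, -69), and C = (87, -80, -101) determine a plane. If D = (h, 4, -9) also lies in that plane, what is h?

37

A normal to the plane is n = AB × AC = (2875, 5175, -6325/2).
D lies in the plane iff n · AD = 0.
This gives (2875)h + (-106375) = 0, so h = 37.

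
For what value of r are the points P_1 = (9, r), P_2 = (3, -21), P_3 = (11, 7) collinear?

0

The three points are collinear iff det[P_1P_2; P_1P_3] = 0.
This determinant is linear in r: (8)r + (0) = 0, so r = 0.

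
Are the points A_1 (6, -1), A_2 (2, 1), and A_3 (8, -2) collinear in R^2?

A_1A_2 = (-4, 2), A_1A_3 = (2, -1).
Twice the signed area of △A_1A_2A_3 is (-4)(-1) − (2)(2) = 0.
The triangle is degenerate (zero area), so the points are collinear.

Yes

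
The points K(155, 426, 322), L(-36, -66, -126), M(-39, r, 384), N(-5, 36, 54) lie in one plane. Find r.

The points are coplanar iff KL · (KM × KN) = 0.
Expanding, this is linear in r: (-20492)r + (676236) = 0.
So r = 33.

33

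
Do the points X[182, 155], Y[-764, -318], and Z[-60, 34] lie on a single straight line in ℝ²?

Yes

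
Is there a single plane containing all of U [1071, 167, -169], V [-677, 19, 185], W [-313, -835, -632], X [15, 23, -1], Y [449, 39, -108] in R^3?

The plane through U, V, W has normal n = UV × UW = (423232, -1299260, 1546664) and equation n·P = -25081164.
Checking the remaining points: n·X = -25081164, n·Y = -27679684.
Since n·Y = -27679684 ≠ -25081164, Y is off the plane and the points are not all coplanar.

No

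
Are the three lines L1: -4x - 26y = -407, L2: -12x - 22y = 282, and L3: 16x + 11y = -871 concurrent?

Lines aᵢx + bᵢy = cᵢ with pairwise distinct directions are concurrent exactly when det[aᵢ bᵢ cᵢ] = 0.
Here the determinant is 660.
Nonzero, so no common point exists.

No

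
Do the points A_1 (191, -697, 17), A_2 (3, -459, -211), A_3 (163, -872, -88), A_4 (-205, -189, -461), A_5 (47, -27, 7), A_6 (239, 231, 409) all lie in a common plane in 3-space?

The plane through A_1, A_2, A_3 has normal n = A_1A_2 × A_1A_3 = (-64890, -13356, 39564) and equation n·P = -2412270.
Checking the remaining points: n·A_4 = -2412270, n·A_5 = -2412270, n·A_6 = -2412270.
All equal -2412270, so all 6 points lie in one plane.

Yes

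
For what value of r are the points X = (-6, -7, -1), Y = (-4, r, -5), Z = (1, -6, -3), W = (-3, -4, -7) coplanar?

-5

Normal to plane XZW: n = (0, 36, 18); plane equation n·P = -270.
Requiring n·Y = -270: (36)r + (-90) = -270.
So r = -5.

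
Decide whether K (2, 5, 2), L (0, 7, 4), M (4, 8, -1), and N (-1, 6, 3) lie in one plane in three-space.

No

A normal to the plane through K, L, M is n = KL × KM = (-12, -2, -10).
The plane has equation n·P = -54. For N: n·N = -30.
-30 ≠ -54, so N is off the plane.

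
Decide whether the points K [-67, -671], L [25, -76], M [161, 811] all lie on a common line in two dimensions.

No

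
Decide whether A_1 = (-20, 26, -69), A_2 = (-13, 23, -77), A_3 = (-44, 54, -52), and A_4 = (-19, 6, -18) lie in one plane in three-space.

With A_1 as base: A_1A_2 = (7, -3, -8), A_1A_3 = (-24, 28, 17), A_1A_4 = (1, -20, 51).
A_1A_3 × A_1A_4 = (1768, 1241, 452).
A_1A_2 · (A_1A_3 × A_1A_4) = 5037.
Since 5037 ≠ 0, the four points are not coplanar.

No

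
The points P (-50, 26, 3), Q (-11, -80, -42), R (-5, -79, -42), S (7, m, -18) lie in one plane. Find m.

Normal to plane PQR: n = (45, -270, 675); plane equation n·X = -7245.
Requiring n·S = -7245: (-270)m + (-11835) = -7245.
So m = -17.

-17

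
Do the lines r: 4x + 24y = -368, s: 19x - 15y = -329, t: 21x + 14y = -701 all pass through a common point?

No

Intersecting r and s: solving the 2×2 system gives (x, y) = (-26, -11).
Substitute into t: (21)(-26) + (14)(-11) = -700.
But t requires -701 ≠ -700, so the three lines have no common point.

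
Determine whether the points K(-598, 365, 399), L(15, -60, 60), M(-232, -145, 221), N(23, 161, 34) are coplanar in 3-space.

A normal to the plane through K, L, M is n = KL × KM = (-97240, -14960, -157080).
The plane has equation n·P = -9985800. For N: n·N = -9985800.
Equal, so N lies in the plane and all four are coplanar.

Yes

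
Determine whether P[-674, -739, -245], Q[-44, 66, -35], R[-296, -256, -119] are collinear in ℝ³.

PQ = (630, 805, 210), PR = (378, 483, 126).
Each component of PR is 3/5 times the corresponding component of PQ, so PR = 3/5·PQ and the points are collinear.

Yes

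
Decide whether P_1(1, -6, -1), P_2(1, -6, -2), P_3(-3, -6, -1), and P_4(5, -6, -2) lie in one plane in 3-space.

With P_1 as base: P_1P_2 = (0, 0, -1), P_1P_3 = (-4, 0, 0), P_1P_4 = (4, 0, -1).
P_1P_3 × P_1P_4 = (0, -4, 0).
P_1P_2 · (P_1P_3 × P_1P_4) = 0.
The scalar triple product vanishes, so the four points are coplanar.

Yes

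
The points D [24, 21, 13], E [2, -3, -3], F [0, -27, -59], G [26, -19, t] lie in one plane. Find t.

Normal to plane DEF: n = (960, -1200, 480); plane equation n·P = 4080.
Requiring n·G = 4080: (480)t + (47760) = 4080.
So t = -91.

-91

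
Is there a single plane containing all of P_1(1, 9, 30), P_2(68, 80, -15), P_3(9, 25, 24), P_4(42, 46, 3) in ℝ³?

Yes

A normal to the plane through P_1, P_2, P_3 is n = P_1P_2 × P_1P_3 = (294, 42, 504).
The plane has equation n·P = 15792. For P_4: n·P_4 = 15792.
Equal, so P_4 lies in the plane and all four are coplanar.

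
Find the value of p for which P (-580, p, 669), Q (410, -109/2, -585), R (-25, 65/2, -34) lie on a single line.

287/2

Collinearity requires PQ × PR = 0; each component is linear in p.
The x-component gives (-551)p + (158137/2) = 0, so p = 287/2.
The remaining components then also vanish.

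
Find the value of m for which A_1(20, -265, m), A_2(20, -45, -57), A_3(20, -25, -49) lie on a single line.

Direction A_2A_3 = (0, 20, 8). From the y-coordinate of A_1, the parameter along the line is τ = (-265 − (-45))/20 = -11.
Then m = (-57) + (-11)·(8) = -145.

-145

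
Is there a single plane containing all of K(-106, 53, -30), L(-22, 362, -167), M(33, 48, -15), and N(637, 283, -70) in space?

A normal to the plane through K, L, M is n = KL × KM = (3950, -20303, -43371).
The plane has equation n·P = -193629. For N: n·N = -193629.
Equal, so N lies in the plane and all four are coplanar.

Yes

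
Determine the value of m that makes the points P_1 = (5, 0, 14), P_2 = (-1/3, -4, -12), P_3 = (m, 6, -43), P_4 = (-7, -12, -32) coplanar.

Normal to plane P_1P_2P_4: n = (-128, 200/3, 16); plane equation n·P = -416.
Requiring n·P_3 = -416: (-128)m + (-288) = -416.
So m = 1.

1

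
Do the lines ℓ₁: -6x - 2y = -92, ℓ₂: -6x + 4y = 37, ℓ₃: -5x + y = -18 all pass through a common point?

The three lines meet at one point iff the augmented coefficient matrix [aᵢ bᵢ cᵢ] has rank < 3, i.e. its determinant vanishes.
Here the determinant is -48.
Nonzero, so no common point exists.

No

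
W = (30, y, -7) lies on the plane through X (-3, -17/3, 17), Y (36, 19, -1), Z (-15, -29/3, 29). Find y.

31/3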